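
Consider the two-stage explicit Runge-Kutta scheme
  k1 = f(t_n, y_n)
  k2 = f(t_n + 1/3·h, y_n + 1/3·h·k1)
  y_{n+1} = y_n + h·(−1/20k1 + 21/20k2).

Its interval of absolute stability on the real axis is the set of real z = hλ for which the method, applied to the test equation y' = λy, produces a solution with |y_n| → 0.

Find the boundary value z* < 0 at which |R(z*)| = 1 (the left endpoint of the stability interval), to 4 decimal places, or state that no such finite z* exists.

left endpoint -2.8571.

With y'=λy (z=hλ):
  k1=λy_n ⇒ h·k1=z·y_n;  k2=λ(1+1/3z)y_n ⇒ h·k2=z(1+1/3z)y_n
  y_{n+1}/y_n = 1 − 1/20z + 21/20z(1+1/3z) = 1 + z + 7/20z²
  Hence R(z) = 1 + z + 7/20z².

Find x<0 with |R(x)|<1.
x=-1.06: |R|=0.3333
R=1: x+7/20x²=0 ⇒ x=−20/7=-2.8571; min R=1−1/(4·7/20)=0.2857>−1
Confirm numerically:
  x=-2.632: |R|=0.79260 <1
  x=-2.630: |R|=0.79091 <1
  x=-2.351: |R|=0.58352 <1
  x=-2.185: |R|=0.48598 <1
  x=-3.246: |R|=1.44178 >1
  x=-3.109: |R|=1.27406 >1
  x=-3.087: |R|=1.24835 >1
Stable set (-2.8571, 0).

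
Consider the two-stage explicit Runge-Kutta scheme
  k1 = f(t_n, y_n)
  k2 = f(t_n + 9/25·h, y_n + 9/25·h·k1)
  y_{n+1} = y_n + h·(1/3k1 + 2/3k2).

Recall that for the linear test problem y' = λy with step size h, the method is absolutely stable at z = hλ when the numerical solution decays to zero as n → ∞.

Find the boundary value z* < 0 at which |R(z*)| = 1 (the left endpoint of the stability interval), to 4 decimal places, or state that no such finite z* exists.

Set f=λy, z=hλ:
  k1=λy_n ⇒ h·k1=z·y_n;  k2=λ(1+9/25z)y_n ⇒ h·k2=z(1+9/25z)y_n
  y_{n+1}/y_n = 1 + 1/3z + 2/3z(1+9/25z) = 1 + z + 6/25z²
  R(z) = 1 + z + 6/25z².

Find x<0 with |R(x)|<1.
x=-0.68: |R|=0.4310
R=1: x+6/25x²=0 ⇒ x=−25/6=-4.1667; min R=1−1/(4·6/25)=-0.0417>−1
Confirm numerically:
  x=-3.046: |R|=0.18075 <1
  x=-2.780: |R|=0.07482 <1
  x=-2.661: |R|=0.03842 <1
  x=-2.091: |R|=0.04165 <1
  x=-4.524: |R|=1.38798 >1
  x=-4.487: |R|=1.34496 >1
  x=-4.248: |R|=1.08292 >1
Interval (-4.1667, 0).

left endpoint -4.1667.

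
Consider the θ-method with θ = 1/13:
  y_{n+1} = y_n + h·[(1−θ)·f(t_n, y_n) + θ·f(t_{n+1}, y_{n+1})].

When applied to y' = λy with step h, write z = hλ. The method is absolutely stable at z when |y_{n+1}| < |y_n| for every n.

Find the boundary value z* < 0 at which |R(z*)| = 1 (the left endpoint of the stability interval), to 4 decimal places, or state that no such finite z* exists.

left endpoint -2.3636.

Test eqn y'=λy, z=hλ:
  y_{n+1} = y_n + z·[12/13·y_n + 1/13·y_{n+1}] ⇒ (1 − 1/13z)y_{n+1} = (1 + 12/13z)y_n
  R(z) = (1 + 12/13z)/(1 − 1/13z).

Need |R(x)|<1, x<0.
x=-0.54: |R|=0.4815
R=−1: 1+12/13x = −1+1/13x ⇒ -11/13x=2 ⇒ x=2/(-11/13)=-2.3636
Confirm numerically:
  x=-1.827: |R|=0.60187 <1
  x=-1.613: |R|=0.43496 <1
  x=-0.959: |R|=0.10688 <1
  x=-2.898: |R|=1.36973 >1
  x=-2.867: |R|=1.34896 >1
  x=-2.825: |R|=1.32070 >1
Stable set (-2.3636, 0).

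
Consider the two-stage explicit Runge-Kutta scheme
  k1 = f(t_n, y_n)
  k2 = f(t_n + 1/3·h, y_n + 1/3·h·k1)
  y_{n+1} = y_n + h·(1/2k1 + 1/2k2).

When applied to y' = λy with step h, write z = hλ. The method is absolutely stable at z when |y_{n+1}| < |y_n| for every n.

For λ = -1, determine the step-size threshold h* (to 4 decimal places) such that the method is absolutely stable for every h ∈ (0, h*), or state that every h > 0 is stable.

(-6.0000,0); λ=-1 ⇒ h* = (6)/1 = 6.0000.

With y'=λy (z=hλ):
  k1=λy_n ⇒ h·k1=z·y_n;  k2=λ(1+1/3z)y_n ⇒ h·k2=z(1+1/3z)y_n
  y_{n+1}/y_n = 1 + 1/2z + 1/2z(1+1/3z) = 1 + z + 1/6z²
  so R(z) = 1 + z + 1/6z².

Find x<0 with |R(x)|<1.
x=-0.71: |R|=0.3740
R=1: x+1/6x²=0 ⇒ x=−6=-6.0000; min R=1−1/(4·1/6)=-0.5000>−1
Confirm numerically:
  x=-5.885: |R|=0.88720 <1
  x=-5.765: |R|=0.77420 <1
  x=-4.746: |R|=0.00809 <1
  x=-3.547: |R|=0.45013 <1
  x=-6.534: |R|=1.58153 >1
  x=-6.515: |R|=1.55920 >1
  x=-6.064: |R|=1.06468 >1
Interval (-6.0000, 0).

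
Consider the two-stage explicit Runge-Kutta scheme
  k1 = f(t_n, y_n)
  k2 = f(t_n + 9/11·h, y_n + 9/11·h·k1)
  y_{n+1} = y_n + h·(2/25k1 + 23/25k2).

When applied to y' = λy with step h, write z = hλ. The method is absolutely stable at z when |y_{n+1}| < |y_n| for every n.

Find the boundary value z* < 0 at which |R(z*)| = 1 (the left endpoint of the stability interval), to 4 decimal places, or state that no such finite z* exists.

Set f=λy, z=hλ:
  k1=λy_n ⇒ h·k1=z·y_n;  k2=λ(1+9/11z)y_n ⇒ h·k2=z(1+9/11z)y_n
  y_{n+1}/y_n = 1 + 2/25z + 23/25z(1+9/11z) = 1 + z + 207/275z²
  Hence R(z) = 1 + z + 207/275z².

Solve |R(x)|<1 on ℝ⁻.
x=-0.77: |R|=0.6763
R=1: x+207/275x²=0 ⇒ x=−275/207=-1.3285; min R=1−1/(4·207/275)=0.6679>−1
Confirm numerically:
  x=-1.148: |R|=0.84402 <1
  x=-1.112: |R|=0.81878 <1
  x=-1.054: |R|=0.78222 <1
  x=-1.012: |R|=0.75890 <1
  x=-1.849: |R|=1.72442 >1
  x=-1.783: |R|=1.60999 >1
  x=-1.603: |R|=1.33121 >1
So |R|<1 on (-1.3285, 0).

z* = -1.3285.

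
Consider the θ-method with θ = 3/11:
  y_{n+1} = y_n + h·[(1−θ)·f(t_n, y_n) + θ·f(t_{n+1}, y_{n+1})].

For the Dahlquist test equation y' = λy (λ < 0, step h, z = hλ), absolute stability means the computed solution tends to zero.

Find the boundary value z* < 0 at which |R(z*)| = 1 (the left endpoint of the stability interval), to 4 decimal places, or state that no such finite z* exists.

On y'=λy, z=hλ:
  y_{n+1} = y_n + z·[8/11·y_n + 3/11·y_{n+1}] ⇒ (1 − 3/11z)y_{n+1} = (1 + 8/11z)y_n
  ⇒ R(z) = (1 + 8/11z)/(1 − 3/11z).

Solve |R(x)|<1 on ℝ⁻.
x=-0.87: |R|=0.2968
R=−1: 1+8/11x = −1+3/11x ⇒ -5/11x=2 ⇒ x=2/(-5/11)=-4.4000
Confirm numerically:
  x=-3.629: |R|=0.82387 <1
  x=-2.939: |R|=0.63138 <1
  x=-2.750: |R|=0.57143 <1
  x=-2.235: |R|=0.38859 <1
  x=-4.742: |R|=1.06779 >1
  x=-4.713: |R|=1.06225 >1
  x=-4.528: |R|=1.02603 >1
Interval (-4.4000, 0).

left endpoint -4.4000.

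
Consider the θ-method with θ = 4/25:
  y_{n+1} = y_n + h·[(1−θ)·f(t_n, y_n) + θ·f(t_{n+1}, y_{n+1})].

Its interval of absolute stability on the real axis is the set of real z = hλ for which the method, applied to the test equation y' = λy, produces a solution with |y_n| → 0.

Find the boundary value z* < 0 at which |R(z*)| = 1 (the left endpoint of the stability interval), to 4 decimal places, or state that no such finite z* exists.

left endpoint -2.9412.

On y'=λy, z=hλ:
  y_{n+1} = y_n + z·[21/25·y_n + 4/25·y_{n+1}] ⇒ (1 − 4/25z)y_{n+1} = (1 + 21/25z)y_n
  Hence R(z) = (1 + 21/25z)/(1 − 4/25z).

Find x<0 with |R(x)|<1.
x=-1.15: |R|=0.0287
R=−1: 1+21/25x = −1+4/25x ⇒ -17/25x=2 ⇒ x=2/(-17/25)=-2.9412
Confirm numerically:
  x=-2.505: |R|=0.78826 <1
  x=-2.457: |R|=0.76367 <1
  x=-1.654: |R|=0.30788 <1
  x=-3.517: |R|=1.25056 >1
  x=-3.031: |R|=1.04113 >1
  x=-3.024: |R|=1.03796 >1
Stable set (-2.9412, 0).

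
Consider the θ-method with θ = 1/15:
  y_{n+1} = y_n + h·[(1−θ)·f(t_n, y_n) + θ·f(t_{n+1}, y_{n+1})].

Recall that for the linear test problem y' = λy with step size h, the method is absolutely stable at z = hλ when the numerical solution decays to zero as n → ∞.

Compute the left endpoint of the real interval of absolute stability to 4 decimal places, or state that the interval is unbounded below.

With y'=λy (z=hλ):
  y_{n+1} = y_n + z·[14/15·y_n + 1/15·y_{n+1}] ⇒ (1 − 1/15z)y_{n+1} = (1 + 14/15z)y_n
  R(z) = (1 + 14/15z)/(1 − 1/15z).

Need |R(x)|<1, x<0.
x=-0.73: |R|=0.3039
R=−1: 1+14/15x = −1+1/15x ⇒ -13/15x=2 ⇒ x=2/(-13/15)=-2.3077
Confirm numerically:
  x=-2.279: |R|=0.97841 <1
  x=-1.260: |R|=0.16236 <1
  x=-1.001: |R|=0.06162 <1
  x=-2.772: |R|=1.33964 >1
  x=-2.358: |R|=1.03768 >1
Stable set (-2.3077, 0).

z* = -2.3077.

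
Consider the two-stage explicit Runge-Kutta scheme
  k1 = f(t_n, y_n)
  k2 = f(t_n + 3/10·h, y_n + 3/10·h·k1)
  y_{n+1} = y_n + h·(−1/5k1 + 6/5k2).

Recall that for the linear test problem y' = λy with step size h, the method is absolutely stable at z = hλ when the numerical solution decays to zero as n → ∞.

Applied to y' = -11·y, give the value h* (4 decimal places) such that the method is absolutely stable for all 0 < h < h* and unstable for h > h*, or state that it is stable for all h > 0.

With y'=λy (z=hλ):
  k1=λy_n ⇒ h·k1=z·y_n;  k2=λ(1+3/10z)y_n ⇒ h·k2=z(1+3/10z)y_n
  y_{n+1}/y_n = 1 − 1/5z + 6/5z(1+3/10z) = 1 + z + 9/25z²
  Hence R(z) = 1 + z + 9/25z².

Find x<0 with |R(x)|<1.
x=-0.64: |R|=0.5075
R=1: x+9/25x²=0 ⇒ x=−25/9=-2.7778; min R=1−1/(4·9/25)=0.3056>−1
Confirm numerically:
  x=-2.115: |R|=0.49536 <1
  x=-2.010: |R|=0.44444 <1
  x=-1.706: |R|=0.34176 <1
  x=-3.343: |R|=1.68023 >1
  x=-3.200: |R|=1.48640 >1
  x=-3.020: |R|=1.26334 >1
Interval (-2.7778, 0).

(-2.7778,0); λ=-11 ⇒ h* = (25/9)/11 = 0.2525.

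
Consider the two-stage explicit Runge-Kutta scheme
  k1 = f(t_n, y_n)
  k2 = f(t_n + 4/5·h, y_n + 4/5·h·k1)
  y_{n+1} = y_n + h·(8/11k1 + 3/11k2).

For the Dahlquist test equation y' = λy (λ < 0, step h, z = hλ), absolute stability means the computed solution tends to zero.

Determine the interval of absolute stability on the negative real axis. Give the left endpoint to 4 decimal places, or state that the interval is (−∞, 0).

(-4.5833, 0).

On y'=λy, z=hλ:
  k1=λy_n ⇒ h·k1=z·y_n;  k2=λ(1+4/5z)y_n ⇒ h·k2=z(1+4/5z)y_n
  y_{n+1}/y_n = 1 + 8/11z + 3/11z(1+4/5z) = 1 + z + 12/55z²
  so R(z) = 1 + z + 12/55z².

Find x<0 with |R(x)|<1.
x=-1.42: |R|=0.0199
R=1: x+12/55x²=0 ⇒ x=−55/12=-4.5833; min R=1−1/(4·12/55)=-0.1458>−1
Confirm numerically:
  x=-4.044: |R|=0.52413 <1
  x=-3.780: |R|=0.33747 <1
  x=-2.496: |R|=0.13672 <1
  x=-2.124: |R|=0.13970 <1
  x=-4.784: |R|=1.20945 >1
  x=-4.766: |R|=1.18995 >1
Stable set (-4.5833, 0).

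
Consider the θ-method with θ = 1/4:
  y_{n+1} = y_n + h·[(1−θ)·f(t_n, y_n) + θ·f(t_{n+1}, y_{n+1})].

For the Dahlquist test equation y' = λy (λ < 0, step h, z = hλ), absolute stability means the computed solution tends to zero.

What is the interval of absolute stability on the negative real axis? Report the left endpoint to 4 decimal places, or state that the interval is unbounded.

With y'=λy (z=hλ):
  y_{n+1} = y_n + z·[3/4·y_n + 1/4·y_{n+1}] ⇒ (1 − 1/4z)y_{n+1} = (1 + 3/4z)y_n
  R(z) = (1 + 3/4z)/(1 − 1/4z).

Need |R(x)|<1, x<0.
x=-0.48: |R|=0.5714
R=−1: 1+3/4x = −1+1/4x ⇒ -1/2x=2 ⇒ x=2/(-1/2)=-4.0000
Confirm numerically:
  x=-2.688: |R|=0.60766 <1
  x=-2.242: |R|=0.43672 <1
  x=-1.607: |R|=0.14642 <1
  x=-4.307: |R|=1.07391 >1
  x=-4.188: |R|=1.04592 >1
  x=-4.122: |R|=1.03004 >1
Stable set (-4.0000, 0).

(-4.0000, 0).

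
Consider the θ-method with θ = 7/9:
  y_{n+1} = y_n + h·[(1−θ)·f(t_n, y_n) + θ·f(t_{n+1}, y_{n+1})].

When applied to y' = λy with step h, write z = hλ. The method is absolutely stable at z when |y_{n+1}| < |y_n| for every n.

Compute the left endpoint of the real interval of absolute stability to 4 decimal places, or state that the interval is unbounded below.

interval (−∞, 0).

Set f=λy, z=hλ:
  y_{n+1} = y_n + z·[2/9·y_n + 7/9·y_{n+1}] ⇒ (1 − 7/9z)y_{n+1} = (1 + 2/9z)y_n
  ⇒ R(z) = (1 + 2/9z)/(1 − 7/9z).

Boundary: |R(x)|=1, x<0.
x=-0.32: |R|=0.7438
x=-2: |R|=0.2174
x=-10: |R|=0.1392
x=-100: |R|=0.2694
θ=7/9≥1/2 ⇒ |1+2/9x|<|1−7/9x| ∀x<0 ⇒ interval (−∞,0).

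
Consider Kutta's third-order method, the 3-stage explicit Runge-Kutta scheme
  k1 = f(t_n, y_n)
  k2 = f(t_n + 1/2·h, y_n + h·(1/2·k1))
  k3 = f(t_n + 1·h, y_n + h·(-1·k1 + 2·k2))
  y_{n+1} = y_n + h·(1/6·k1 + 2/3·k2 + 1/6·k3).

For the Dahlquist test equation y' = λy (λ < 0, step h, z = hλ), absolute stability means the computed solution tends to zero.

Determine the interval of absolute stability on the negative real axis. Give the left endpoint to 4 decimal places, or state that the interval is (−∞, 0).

On y'=λy, z=hλ:
  order 3, 3-stage ⇒ R(z)=1+z+z^2/2+z^3/6
  (e.g. R(-1.19)=0.23719, |R|=0.23719)

Need |R(x)|<1, x<0.
x=-1.19: |R|=0.2372
|R(-2.7)|=1.3355 |R(-1.44)|=0.0991 |R(-0.84)|=0.4140
Bisect:
  x_lo=-2.8710 |R|=1.6938  x_hi=-0.1141 |R|=0.8921
  mid=-1.49256 |R|=0.06714 →hi
  mid=-2.18177 |R|=0.53263 →hi
  mid=-2.52638 |R|=1.02256 →lo
  mid=-2.35408 |R|=0.75749 →hi
  mid=-2.44023 |R|=0.88468 →hi
  mid=-2.48331 |R|=0.95225 →hi
  mid=-2.50484 |R|=0.98705 →hi
  mid=-2.51561 |R|=1.00472 →lo
  mid=-2.51023 |R|=0.99586 →hi
  mid=-2.51292 |R|=1.00029 →lo
  ...
  [-2.51275,-2.51258] ⇒ x*=-2.5127
So |R|<1 on (-2.5127, 0).

z∈(-2.5127,0).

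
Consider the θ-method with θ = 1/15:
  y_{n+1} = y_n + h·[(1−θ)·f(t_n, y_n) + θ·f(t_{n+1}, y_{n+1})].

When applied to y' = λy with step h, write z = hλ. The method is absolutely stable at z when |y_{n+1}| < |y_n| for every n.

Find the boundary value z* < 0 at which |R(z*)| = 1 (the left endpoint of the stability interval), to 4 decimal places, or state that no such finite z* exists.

left endpoint -2.3077.

Set f=λy, z=hλ:
  y_{n+1} = y_n + z·[14/15·y_n + 1/15·y_{n+1}] ⇒ (1 − 1/15z)y_{n+1} = (1 + 14/15z)y_n
  R(z) = (1 + 14/15z)/(1 − 1/15z).

Find x<0 with |R(x)|<1.
x=-1.4: |R|=0.2805
R=−1: 1+14/15x = −1+1/15x ⇒ -13/15x=2 ⇒ x=2/(-13/15)=-2.3077
Confirm numerically:
  x=-1.797: |R|=0.60475 <1
  x=-1.466: |R|=0.33548 <1
  x=-1.397: |R|=0.27798 <1
  x=-1.167: |R|=0.08276 <1
  x=-2.498: |R|=1.14139 >1
  x=-2.379: |R|=1.05334 >1
So |R|<1 on (-2.3077, 0).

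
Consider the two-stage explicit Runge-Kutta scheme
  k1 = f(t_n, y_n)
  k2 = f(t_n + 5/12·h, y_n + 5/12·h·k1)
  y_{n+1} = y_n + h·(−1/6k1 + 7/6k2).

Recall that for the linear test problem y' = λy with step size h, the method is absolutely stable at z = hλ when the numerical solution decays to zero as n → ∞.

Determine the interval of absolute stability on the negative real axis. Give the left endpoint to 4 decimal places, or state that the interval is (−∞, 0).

With y'=λy (z=hλ):
  k1=λy_n ⇒ h·k1=z·y_n;  k2=λ(1+5/12z)y_n ⇒ h·k2=z(1+5/12z)y_n
  y_{n+1}/y_n = 1 − 1/6z + 7/6z(1+5/12z) = 1 + z + 35/72z²
  ⇒ R(z) = 1 + z + 35/72z².

Need |R(x)|<1, x<0.
x=-1.35: |R|=0.5359
R=1: x+35/72x²=0 ⇒ x=−72/35=-2.0571; min R=1−1/(4·35/72)=0.4857>−1
Confirm numerically:
  x=-1.888: |R|=0.84476 <1
  x=-1.073: |R|=0.48667 <1
  x=-1.006: |R|=0.48596 <1
  x=-2.563: |R|=1.63025 >1
  x=-2.341: |R|=1.32303 >1
  x=-2.132: |R|=1.07758 >1
Interval (-2.0571, 0).

z∈(-2.0571,0).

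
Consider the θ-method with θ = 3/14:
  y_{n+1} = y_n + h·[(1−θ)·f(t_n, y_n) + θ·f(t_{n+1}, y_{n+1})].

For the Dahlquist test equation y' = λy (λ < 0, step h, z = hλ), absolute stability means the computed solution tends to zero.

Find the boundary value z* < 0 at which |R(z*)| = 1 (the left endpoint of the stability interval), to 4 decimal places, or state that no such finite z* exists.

On y'=λy, z=hλ:
  y_{n+1} = y_n + z·[11/14·y_n + 3/14·y_{n+1}] ⇒ (1 − 3/14z)y_{n+1} = (1 + 11/14z)y_n
  so R(z) = (1 + 11/14z)/(1 − 3/14z).

Find x<0 with |R(x)|<1.
x=-1.49: |R|=0.1294
R=−1: 1+11/14x = −1+3/14x ⇒ -4/7x=2 ⇒ x=2/(-4/7)=-3.5000
Confirm numerically:
  x=-3.159: |R|=0.88380 <1
  x=-2.190: |R|=0.49052 <1
  x=-1.805: |R|=0.30157 <1
  x=-3.995: |R|=1.15240 >1
  x=-3.537: |R|=1.01203 >1
So |R|<1 on (-3.5000, 0).

left endpoint -3.5000.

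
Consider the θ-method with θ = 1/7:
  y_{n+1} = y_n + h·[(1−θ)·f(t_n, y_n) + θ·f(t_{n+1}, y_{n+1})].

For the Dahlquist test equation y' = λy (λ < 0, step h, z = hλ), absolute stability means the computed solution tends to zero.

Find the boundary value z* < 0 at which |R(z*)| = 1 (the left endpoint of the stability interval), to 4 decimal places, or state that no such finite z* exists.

left endpoint -2.8000.

Test eqn y'=λy, z=hλ:
  y_{n+1} = y_n + z·[6/7·y_n + 1/7·y_{n+1}] ⇒ (1 − 1/7z)y_{n+1} = (1 + 6/7z)y_n
  R(z) = (1 + 6/7z)/(1 − 1/7z).

Need |R(x)|<1, x<0.
x=-0.63: |R|=0.4220
R=−1: 1+6/7x = −1+1/7x ⇒ -5/7x=2 ⇒ x=2/(-5/7)=-2.8000
Confirm numerically:
  x=-2.107: |R|=0.61952 <1
  x=-1.992: |R|=0.55071 <1
  x=-1.207: |R|=0.02949 <1
  x=-1.180: |R|=0.00978 <1
  x=-3.305: |R|=1.24503 >1
  x=-2.964: |R|=1.08230 >1
  x=-2.942: |R|=1.07141 >1
Interval (-2.8000, 0).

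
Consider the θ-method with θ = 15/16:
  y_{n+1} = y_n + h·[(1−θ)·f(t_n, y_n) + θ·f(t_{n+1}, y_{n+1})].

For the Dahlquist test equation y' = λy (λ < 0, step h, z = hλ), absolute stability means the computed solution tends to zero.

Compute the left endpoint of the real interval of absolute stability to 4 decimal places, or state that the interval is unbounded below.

Set f=λy, z=hλ:
  y_{n+1} = y_n + z·[1/16·y_n + 15/16·y_{n+1}] ⇒ (1 − 15/16z)y_{n+1} = (1 + 1/16z)y_n
  so R(z) = (1 + 1/16z)/(1 − 15/16z).

Find x<0 with |R(x)|<1.
x=-0.53: |R|=0.6459
x=-2: |R|=0.3043
x=-10: |R|=0.0361
x=-100: |R|=0.0554
θ=15/16≥1/2 ⇒ |1+1/16x|<|1−15/16x| ∀x<0 ⇒ interval (−∞,0).

unbounded; (−∞, 0).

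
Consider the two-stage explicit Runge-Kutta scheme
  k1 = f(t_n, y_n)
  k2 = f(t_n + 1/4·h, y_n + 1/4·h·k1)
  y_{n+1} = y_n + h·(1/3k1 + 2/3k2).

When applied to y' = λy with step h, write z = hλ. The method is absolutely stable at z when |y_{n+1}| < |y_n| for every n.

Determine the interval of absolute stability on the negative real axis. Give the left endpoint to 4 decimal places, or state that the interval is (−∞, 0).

On y'=λy, z=hλ:
  k1=λy_n ⇒ h·k1=z·y_n;  k2=λ(1+1/4z)y_n ⇒ h·k2=z(1+1/4z)y_n
  y_{n+1}/y_n = 1 + 1/3z + 2/3z(1+1/4z) = 1 + z + 1/6z²
  ⇒ R(z) = 1 + z + 1/6z².

Need |R(x)|<1, x<0.
x=-1.22: |R|=0.0281
R=1: x+1/6x²=0 ⇒ x=−6=-6.0000; min R=1−1/(4·1/6)=-0.5000>−1
Confirm numerically:
  x=-5.248: |R|=0.34225 <1
  x=-4.095: |R|=0.30016 <1
  x=-3.590: |R|=0.44198 <1
  x=-6.288: |R|=1.30182 >1
  x=-6.075: |R|=1.07594 >1
  x=-6.068: |R|=1.06877 >1
Interval (-6.0000, 0).

z∈(-6.0000,0).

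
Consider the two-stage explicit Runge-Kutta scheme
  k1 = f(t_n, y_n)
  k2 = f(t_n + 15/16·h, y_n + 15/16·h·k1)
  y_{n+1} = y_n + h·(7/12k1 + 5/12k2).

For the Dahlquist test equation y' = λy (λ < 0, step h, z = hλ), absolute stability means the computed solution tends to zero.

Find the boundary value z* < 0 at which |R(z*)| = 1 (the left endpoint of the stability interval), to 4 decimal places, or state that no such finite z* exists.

left endpoint -2.5600.

On y'=λy, z=hλ:
  k1=λy_n ⇒ h·k1=z·y_n;  k2=λ(1+15/16z)y_n ⇒ h·k2=z(1+15/16z)y_n
  y_{n+1}/y_n = 1 + 7/12z + 5/12z(1+15/16z) = 1 + z + 25/64z²
  Hence R(z) = 1 + z + 25/64z².

Find x<0 with |R(x)|<1.
x=-0.86: |R|=0.4289
R=1: x+25/64x²=0 ⇒ x=−64/25=-2.5600; min R=1−1/(4·25/64)=0.3600>−1
Confirm numerically:
  x=-1.881: |R|=0.50109 <1
  x=-1.453: |R|=0.37169 <1
  x=-1.363: |R|=0.36269 <1
  x=-3.140: |R|=1.71141 >1
  x=-2.584: |R|=1.02423 >1
Interval (-2.5600, 0).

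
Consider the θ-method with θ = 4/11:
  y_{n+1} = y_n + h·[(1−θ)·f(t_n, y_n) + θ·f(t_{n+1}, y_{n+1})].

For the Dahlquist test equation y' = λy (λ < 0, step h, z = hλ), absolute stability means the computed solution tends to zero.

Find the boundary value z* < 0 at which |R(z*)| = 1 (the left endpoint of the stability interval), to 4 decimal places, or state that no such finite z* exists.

On y'=λy, z=hλ:
  y_{n+1} = y_n + z·[7/11·y_n + 4/11·y_{n+1}] ⇒ (1 − 4/11z)y_{n+1} = (1 + 7/11z)y_n
  ⇒ R(z) = (1 + 7/11z)/(1 − 4/11z).

Find x<0 with |R(x)|<1.
x=-0.95: |R|=0.2939
R=−1: 1+7/11x = −1+4/11x ⇒ -3/11x=2 ⇒ x=2/(-3/11)=-7.3333
Confirm numerically:
  x=-6.627: |R|=0.94351 <1
  x=-6.199: |R|=0.90493 <1
  x=-5.503: |R|=0.83367 <1
  x=-3.943: |R|=0.62009 <1
  x=-7.868: |R|=1.03777 >1
  x=-7.474: |R|=1.01032 >1
  x=-7.366: |R|=1.00242 >1
So |R|<1 on (-7.3333, 0).

z* = -7.3333.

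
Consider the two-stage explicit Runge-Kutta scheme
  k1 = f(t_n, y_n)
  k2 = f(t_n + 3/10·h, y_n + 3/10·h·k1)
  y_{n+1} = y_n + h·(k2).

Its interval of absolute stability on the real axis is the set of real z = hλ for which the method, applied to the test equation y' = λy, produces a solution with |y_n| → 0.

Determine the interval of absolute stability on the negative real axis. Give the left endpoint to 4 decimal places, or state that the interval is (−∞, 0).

Set f=λy, z=hλ:
  k1=λy_n ⇒ h·k1=z·y_n;  k2=λ(1+3/10z)y_n ⇒ h·k2=z(1+3/10z)y_n
  y_{n+1}/y_n = 1 + z(1+3/10z) = 1 + z + 3/10z²
  Hence R(z) = 1 + z + 3/10z².

Find x<0 with |R(x)|<1.
x=-0.74: |R|=0.4243
R=1: x+3/10x²=0 ⇒ x=−10/3=-3.3333; min R=1−1/(4·3/10)=0.1667>−1
Confirm numerically:
  x=-2.628: |R|=0.44392 <1
  x=-2.318: |R|=0.29394 <1
  x=-1.878: |R|=0.18007 <1
  x=-3.838: |R|=1.58107 >1
  x=-3.719: |R|=1.43029 >1
  x=-3.568: |R|=1.25119 >1
So |R|<1 on (-3.3333, 0).

z∈(-3.3333,0).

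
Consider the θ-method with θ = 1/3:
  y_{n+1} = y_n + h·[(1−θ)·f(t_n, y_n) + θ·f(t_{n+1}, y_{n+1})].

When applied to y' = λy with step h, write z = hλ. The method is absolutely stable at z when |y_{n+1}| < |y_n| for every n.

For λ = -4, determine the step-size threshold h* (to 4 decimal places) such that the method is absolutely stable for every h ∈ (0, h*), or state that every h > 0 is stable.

Set f=λy, z=hλ:
  y_{n+1} = y_n + z·[2/3·y_n + 1/3·y_{n+1}] ⇒ (1 − 1/3z)y_{n+1} = (1 + 2/3z)y_n
  ⇒ R(z) = (1 + 2/3z)/(1 − 1/3z).

Need |R(x)|<1, x<0.
x=-0.53: |R|=0.5496
R=−1: 1+2/3x = −1+1/3x ⇒ -1/3x=2 ⇒ x=2/(-1/3)=-6.0000
Confirm numerically:
  x=-5.597: |R|=0.95312 <1
  x=-3.378: |R|=0.58890 <1
  x=-3.079: |R|=0.51949 <1
  x=-6.054: |R|=1.00596 >1
  x=-6.033: |R|=1.00365 >1
Stable set (-6.0000, 0).

(-6.0000,0); λ=-4 ⇒ h* = (6)/4 = 1.5000.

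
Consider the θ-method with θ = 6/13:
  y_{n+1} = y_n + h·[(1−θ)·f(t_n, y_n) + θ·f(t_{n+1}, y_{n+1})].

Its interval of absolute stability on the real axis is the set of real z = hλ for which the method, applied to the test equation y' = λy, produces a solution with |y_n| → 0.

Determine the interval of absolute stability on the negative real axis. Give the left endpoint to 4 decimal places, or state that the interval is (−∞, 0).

Set f=λy, z=hλ:
  y_{n+1} = y_n + z·[7/13·y_n + 6/13·y_{n+1}] ⇒ (1 − 6/13z)y_{n+1} = (1 + 7/13z)y_n
  ⇒ R(z) = (1 + 7/13z)/(1 − 6/13z).

Solve |R(x)|<1 on ℝ⁻.
x=-1.74: |R|=0.0350
R=−1: 1+7/13x = −1+6/13x ⇒ -1/13x=2 ⇒ x=2/(-1/13)=-26.0000
Confirm numerically:
  x=-20.199: |R|=0.95677 <1
  x=-15.987: |R|=0.90807 <1
  x=-15.465: |R|=0.90042 <1
  x=-15.409: |R|=0.89957 <1
  x=-26.417: |R|=1.00243 >1
  x=-26.055: |R|=1.00032 >1
So |R|<1 on (-26.0000, 0).

(-26.0000, 0).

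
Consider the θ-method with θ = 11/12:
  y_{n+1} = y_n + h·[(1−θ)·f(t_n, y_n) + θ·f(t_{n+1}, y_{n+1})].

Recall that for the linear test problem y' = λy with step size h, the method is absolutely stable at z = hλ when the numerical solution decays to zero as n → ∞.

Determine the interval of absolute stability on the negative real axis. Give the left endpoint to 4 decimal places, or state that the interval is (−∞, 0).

Test eqn y'=λy, z=hλ:
  y_{n+1} = y_n + z·[1/12·y_n + 11/12·y_{n+1}] ⇒ (1 − 11/12z)y_{n+1} = (1 + 1/12z)y_n
  ⇒ R(z) = (1 + 1/12z)/(1 − 11/12z).

Find x<0 with |R(x)|<1.
x=-0.51: |R|=0.6525
x=-2: |R|=0.2941
x=-10: |R|=0.0164
x=-100: |R|=0.0791
θ=11/12≥1/2 ⇒ |1+1/12x|<|1−11/12x| ∀x<0 ⇒ stable on all of ℝ⁻.

unbounded; (−∞, 0).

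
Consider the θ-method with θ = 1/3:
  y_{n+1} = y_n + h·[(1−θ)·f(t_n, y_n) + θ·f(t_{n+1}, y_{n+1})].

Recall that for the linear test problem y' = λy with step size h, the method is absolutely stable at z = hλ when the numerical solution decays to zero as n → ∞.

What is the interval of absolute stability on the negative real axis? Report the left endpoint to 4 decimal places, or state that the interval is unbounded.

On y'=λy, z=hλ:
  y_{n+1} = y_n + z·[2/3·y_n + 1/3·y_{n+1}] ⇒ (1 − 1/3z)y_{n+1} = (1 + 2/3z)y_n
  Hence R(z) = (1 + 2/3z)/(1 − 1/3z).

Solve |R(x)|<1 on ℝ⁻.
x=-0.65: |R|=0.4658
R=−1: 1+2/3x = −1+1/3x ⇒ -1/3x=2 ⇒ x=2/(-1/3)=-6.0000
Confirm numerically:
  x=-5.345: |R|=0.92151 <1
  x=-2.804: |R|=0.44935 <1
  x=-2.799: |R|=0.44801 <1
  x=-6.495: |R|=1.05213 >1
  x=-6.405: |R|=1.04306 >1
  x=-6.157: |R|=1.01715 >1
Interval (-6.0000, 0).

z∈(-6.0000,0).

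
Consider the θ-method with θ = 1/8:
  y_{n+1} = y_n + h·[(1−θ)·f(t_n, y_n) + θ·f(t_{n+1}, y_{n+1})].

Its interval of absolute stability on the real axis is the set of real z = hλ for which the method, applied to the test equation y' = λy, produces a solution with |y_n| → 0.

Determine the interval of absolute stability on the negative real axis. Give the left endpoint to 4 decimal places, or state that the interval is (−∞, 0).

(-2.6667, 0).

Test eqn y'=λy, z=hλ:
  y_{n+1} = y_n + z·[7/8·y_n + 1/8·y_{n+1}] ⇒ (1 − 1/8z)y_{n+1} = (1 + 7/8z)y_n
  R(z) = (1 + 7/8z)/(1 − 1/8z).

Solve |R(x)|<1 on ℝ⁻.
x=-1.34: |R|=0.1478
R=−1: 1+7/8x = −1+1/8x ⇒ -3/4x=2 ⇒ x=2/(-3/4)=-2.6667
Confirm numerically:
  x=-2.016: |R|=0.61022 <1
  x=-1.968: |R|=0.57945 <1
  x=-1.748: |R|=0.43455 <1
  x=-3.225: |R|=1.29844 >1
  x=-3.065: |R|=1.21600 >1
  x=-2.969: |R|=1.16538 >1
So |R|<1 on (-2.6667, 0).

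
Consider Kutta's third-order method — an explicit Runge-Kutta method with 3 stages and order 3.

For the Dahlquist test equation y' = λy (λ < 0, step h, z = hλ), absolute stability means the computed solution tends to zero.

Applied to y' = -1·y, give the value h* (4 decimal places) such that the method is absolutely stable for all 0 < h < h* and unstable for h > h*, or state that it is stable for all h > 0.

Set f=λy, z=hλ:
  order 3, 3-stage ⇒ R(z)=1+z+z^2/2+z^3/6
  (e.g. R(-0.44)=0.64260, |R|=0.64260)

Solve |R(x)|<1 on ℝ⁻.
x=-0.44: |R|=0.6426
|R(-2.41)|=0.8389 |R(-1.24)|=0.2110 |R(-0.89)|=0.3886
Bisect:
  x_lo=-2.8580 |R|=1.6647  x_hi=-0.3400 |R|=0.7113
  mid=-1.59898 |R|=0.00198 →hi
  mid=-2.22849 |R|=0.58992 →hi
  mid=-2.54325 |R|=1.05086 →lo
  mid=-2.38587 |R|=0.80323 →hi
  mid=-2.46456 |R|=0.92251 →hi
  mid=-2.50390 |R|=0.98552 →hi
  mid=-2.52358 |R|=1.01790 →lo
  mid=-2.51374 |R|=1.00164 →lo
  mid=-2.50882 |R|=0.99356 →hi
  ...
  [-2.51282,-2.51266] ⇒ x*=-2.5127
So |R|<1 on (-2.5127, 0).

(-2.5127,0); λ=-1 ⇒ h* = 2.5127.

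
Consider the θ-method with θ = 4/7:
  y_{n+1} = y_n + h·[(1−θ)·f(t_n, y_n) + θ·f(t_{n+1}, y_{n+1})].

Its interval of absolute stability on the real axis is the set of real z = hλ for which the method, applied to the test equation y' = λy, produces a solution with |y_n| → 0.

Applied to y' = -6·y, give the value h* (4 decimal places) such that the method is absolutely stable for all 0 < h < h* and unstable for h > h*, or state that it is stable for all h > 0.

With y'=λy (z=hλ):
  y_{n+1} = y_n + z·[3/7·y_n + 4/7·y_{n+1}] ⇒ (1 − 4/7z)y_{n+1} = (1 + 3/7z)y_n
  so R(z) = (1 + 3/7z)/(1 − 4/7z).

Need |R(x)|<1, x<0.
x=-0.94: |R|=0.3885
x=-2: |R|=0.0667
x=-10: |R|=0.4894
x=-100: |R|=0.7199
θ=4/7≥1/2 ⇒ |1+3/7x|<|1−4/7x| ∀x<0 ⇒ interval (−∞,0).

(−∞, 0) — no finite endpoint. Any h>0 works for λ=-6.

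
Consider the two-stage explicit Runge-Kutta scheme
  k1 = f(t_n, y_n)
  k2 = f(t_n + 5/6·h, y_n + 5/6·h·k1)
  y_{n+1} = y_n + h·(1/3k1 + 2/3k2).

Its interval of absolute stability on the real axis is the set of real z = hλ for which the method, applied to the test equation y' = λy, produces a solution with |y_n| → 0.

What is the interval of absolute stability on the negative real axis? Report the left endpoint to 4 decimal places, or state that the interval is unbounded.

Set f=λy, z=hλ:
  k1=λy_n ⇒ h·k1=z·y_n;  k2=λ(1+5/6z)y_n ⇒ h·k2=z(1+5/6z)y_n
  y_{n+1}/y_n = 1 + 1/3z + 2/3z(1+5/6z) = 1 + z + 5/9z²
  Hence R(z) = 1 + z + 5/9z².

Find x<0 with |R(x)|<1.
x=-0.71: |R|=0.5701
R=1: x+5/9x²=0 ⇒ x=−9/5=-1.8000; min R=1−1/(4·5/9)=0.5500>−1
Confirm numerically:
  x=-1.683: |R|=0.89061 <1
  x=-1.665: |R|=0.87513 <1
  x=-1.022: |R|=0.55827 <1
  x=-0.842: |R|=0.55187 <1
  x=-2.333: |R|=1.69083 >1
  x=-2.212: |R|=1.50630 >1
  x=-1.970: |R|=1.18606 >1
Stable set (-1.8000, 0).

(-1.8000, 0).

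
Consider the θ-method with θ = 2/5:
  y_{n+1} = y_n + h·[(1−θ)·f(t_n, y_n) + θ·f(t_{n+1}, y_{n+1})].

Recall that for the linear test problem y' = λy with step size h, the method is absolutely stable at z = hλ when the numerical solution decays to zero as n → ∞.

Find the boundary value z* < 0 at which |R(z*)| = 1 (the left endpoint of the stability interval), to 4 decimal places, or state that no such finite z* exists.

Test eqn y'=λy, z=hλ:
  y_{n+1} = y_n + z·[3/5·y_n + 2/5·y_{n+1}] ⇒ (1 − 2/5z)y_{n+1} = (1 + 3/5z)y_n
  so R(z) = (1 + 3/5z)/(1 − 2/5z).

Boundary: |R(x)|=1, x<0.
x=-1.48: |R|=0.0704
R=−1: 1+3/5x = −1+2/5x ⇒ -1/5x=2 ⇒ x=2/(-1/5)=-10.0000
Confirm numerically:
  x=-8.179: |R|=0.91474 <1
  x=-8.154: |R|=0.91337 <1
  x=-8.011: |R|=0.90538 <1
  x=-7.096: |R|=0.84869 <1
  x=-10.216: |R|=1.00849 >1
  x=-10.191: |R|=1.00753 >1
  x=-10.127: |R|=1.00503 >1
Interval (-10.0000, 0).

z* = -10.0000.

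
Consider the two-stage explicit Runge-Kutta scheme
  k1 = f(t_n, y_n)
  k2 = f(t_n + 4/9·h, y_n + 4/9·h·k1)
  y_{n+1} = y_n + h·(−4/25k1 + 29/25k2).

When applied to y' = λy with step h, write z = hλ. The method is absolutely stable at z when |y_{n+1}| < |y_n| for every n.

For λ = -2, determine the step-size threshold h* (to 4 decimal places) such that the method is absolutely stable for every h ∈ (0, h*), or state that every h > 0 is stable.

On y'=λy, z=hλ:
  k1=λy_n ⇒ h·k1=z·y_n;  k2=λ(1+4/9z)y_n ⇒ h·k2=z(1+4/9z)y_n
  y_{n+1}/y_n = 1 − 4/25z + 29/25z(1+4/9z) = 1 + z + 116/225z²
  Hence R(z) = 1 + z + 116/225z².

Need |R(x)|<1, x<0.
x=-0.44: |R|=0.6598
R=1: x+116/225x²=0 ⇒ x=−225/116=-1.9397; min R=1−1/(4·116/225)=0.5151>−1
Confirm numerically:
  x=-1.863: |R|=0.92637 <1
  x=-1.468: |R|=0.64303 <1
  x=-1.107: |R|=0.52479 <1
  x=-1.056: |R|=0.51891 <1
  x=-2.278: |R|=1.39736 >1
  x=-2.055: |R|=1.12220 >1
So |R|<1 on (-1.9397, 0).

(-1.9397,0); λ=-2 ⇒ h* = (225/116)/2 = 0.9698.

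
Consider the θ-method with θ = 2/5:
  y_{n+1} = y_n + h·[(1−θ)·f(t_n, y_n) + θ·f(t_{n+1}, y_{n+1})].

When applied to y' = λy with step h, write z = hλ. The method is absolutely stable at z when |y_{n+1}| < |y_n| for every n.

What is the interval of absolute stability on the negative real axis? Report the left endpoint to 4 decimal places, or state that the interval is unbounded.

z∈(-10.0000,0).

On y'=λy, z=hλ:
  y_{n+1} = y_n + z·[3/5·y_n + 2/5·y_{n+1}] ⇒ (1 − 2/5z)y_{n+1} = (1 + 3/5z)y_n
  so R(z) = (1 + 3/5z)/(1 − 2/5z).

Solve |R(x)|<1 on ℝ⁻.
x=-1.76: |R|=0.0329
R=−1: 1+3/5x = −1+2/5x ⇒ -1/5x=2 ⇒ x=2/(-1/5)=-10.0000
Confirm numerically:
  x=-8.853: |R|=0.94948 <1
  x=-8.672: |R|=0.94057 <1
  x=-8.162: |R|=0.91381 <1
  x=-5.944: |R|=0.75983 <1
  x=-10.360: |R|=1.01400 >1
  x=-10.318: |R|=1.01240 >1
  x=-10.064: |R|=1.00255 >1
Stable set (-10.0000, 0).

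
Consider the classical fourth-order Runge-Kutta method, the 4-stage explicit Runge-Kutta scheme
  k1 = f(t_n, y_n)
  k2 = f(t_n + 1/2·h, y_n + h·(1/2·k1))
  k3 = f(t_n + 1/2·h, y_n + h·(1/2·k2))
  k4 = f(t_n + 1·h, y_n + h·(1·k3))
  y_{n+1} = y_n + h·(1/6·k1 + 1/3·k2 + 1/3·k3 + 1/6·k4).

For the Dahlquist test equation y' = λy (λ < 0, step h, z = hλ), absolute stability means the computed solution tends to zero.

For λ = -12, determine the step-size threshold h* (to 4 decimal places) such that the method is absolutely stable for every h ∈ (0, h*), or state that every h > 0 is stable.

On y'=λy, z=hλ:
  order 4, 4-stage ⇒ R(z)=1+z+z^2/2+z^3/6+z^4/24
  (e.g. R(-1.38)=0.28530, |R|=0.28530)

Boundary: |R(x)|=1, x<0.
x=-1.38: |R|=0.2853
|R(-2.42)|=0.5752 |R(-1.71)|=0.2749 |R(-1.49)|=0.2741
Bisect:
  x_lo=-3.0884 |R|=1.5619  x_hi=-0.2235 |R|=0.7997
  mid=-1.65600 |R|=0.27163 →hi
  mid=-2.37222 |R|=0.53608 →hi
  mid=-2.73034 |R|=0.92025 →hi
  mid=-2.90939 |R|=1.20380 →lo
  mid=-2.81986 |R|=1.05338 →lo
  mid=-2.77510 |R|=0.98474 →hi
  mid=-2.79748 |R|=1.01853 →lo
  mid=-2.78629 |R|=1.00150 →lo
  mid=-2.78070 |R|=0.99309 →hi
  mid=-2.78349 |R|=0.99729 →hi
  ...
  [-2.78542,-2.78524] ⇒ x*=-2.7853
Stable set (-2.7853, 0).

(-2.7853,0); λ=-12 ⇒ h* = 0.2321.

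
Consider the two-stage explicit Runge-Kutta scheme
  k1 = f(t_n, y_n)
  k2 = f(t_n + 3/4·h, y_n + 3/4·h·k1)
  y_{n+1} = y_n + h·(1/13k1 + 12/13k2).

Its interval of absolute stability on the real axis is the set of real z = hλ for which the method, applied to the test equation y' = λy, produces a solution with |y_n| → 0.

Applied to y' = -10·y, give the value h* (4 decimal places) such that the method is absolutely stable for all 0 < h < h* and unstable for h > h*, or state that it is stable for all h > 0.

(-1.4444,0); λ=-10 ⇒ h* = (13/9)/10 = 0.1444.

Set f=λy, z=hλ:
  k1=λy_n ⇒ h·k1=z·y_n;  k2=λ(1+3/4z)y_n ⇒ h·k2=z(1+3/4z)y_n
  y_{n+1}/y_n = 1 + 1/13z + 12/13z(1+3/4z) = 1 + z + 9/13z²
  R(z) = 1 + z + 9/13z².

Find x<0 with |R(x)|<1.
x=-1.06: |R|=0.7179
R=1: x+9/13x²=0 ⇒ x=−13/9=-1.4444; min R=1−1/(4·9/13)=0.6389>−1
Confirm numerically:
  x=-1.164: |R|=0.77400 <1
  x=-1.020: |R|=0.70028 <1
  x=-0.854: |R|=0.65091 <1
  x=-0.789: |R|=0.64198 <1
  x=-1.974: |R|=1.72370 >1
  x=-1.596: |R|=1.16746 >1
Stable set (-1.4444, 0).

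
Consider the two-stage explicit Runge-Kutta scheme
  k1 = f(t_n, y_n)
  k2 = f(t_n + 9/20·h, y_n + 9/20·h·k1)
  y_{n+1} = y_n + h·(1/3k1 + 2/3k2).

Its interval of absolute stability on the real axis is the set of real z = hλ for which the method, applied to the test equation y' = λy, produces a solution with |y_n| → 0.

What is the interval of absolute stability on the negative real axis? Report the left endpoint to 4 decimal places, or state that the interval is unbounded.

(-3.3333, 0).

Test eqn y'=λy, z=hλ:
  k1=λy_n ⇒ h·k1=z·y_n;  k2=λ(1+9/20z)y_n ⇒ h·k2=z(1+9/20z)y_n
  y_{n+1}/y_n = 1 + 1/3z + 2/3z(1+9/20z) = 1 + z + 3/10z²
  so R(z) = 1 + z + 3/10z².

Boundary: |R(x)|=1, x<0.
x=-1.39: |R|=0.1896
R=1: x+3/10x²=0 ⇒ x=−10/3=-3.3333; min R=1−1/(4·3/10)=0.1667>−1
Confirm numerically:
  x=-2.952: |R|=0.66229 <1
  x=-2.331: |R|=0.29907 <1
  x=-1.689: |R|=0.16682 <1
  x=-3.767: |R|=1.49009 >1
  x=-3.573: |R|=1.25690 >1
  x=-3.460: |R|=1.13148 >1
Interval (-3.3333, 0).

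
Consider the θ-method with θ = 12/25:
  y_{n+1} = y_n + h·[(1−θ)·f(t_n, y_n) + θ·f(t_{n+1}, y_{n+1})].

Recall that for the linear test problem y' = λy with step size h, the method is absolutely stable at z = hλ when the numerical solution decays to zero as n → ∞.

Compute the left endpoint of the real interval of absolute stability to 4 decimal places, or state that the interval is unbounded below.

Test eqn y'=λy, z=hλ:
  y_{n+1} = y_n + z·[13/25·y_n + 12/25·y_{n+1}] ⇒ (1 − 12/25z)y_{n+1} = (1 + 13/25z)y_n
  Hence R(z) = (1 + 13/25z)/(1 − 12/25z).

Solve |R(x)|<1 on ℝ⁻.
x=-1.42: |R|=0.1556
R=−1: 1+13/25x = −1+12/25x ⇒ -1/25x=2 ⇒ x=2/(-1/25)=-50.0000
Confirm numerically:
  x=-37.815: |R|=0.97455 <1
  x=-31.377: |R|=0.95362 <1
  x=-21.377: |R|=0.89833 <1
  x=-50.258: |R|=1.00041 >1
  x=-50.130: |R|=1.00021 >1
  x=-50.026: |R|=1.00004 >1
So |R|<1 on (-50.0000, 0).

z* = -50.0000.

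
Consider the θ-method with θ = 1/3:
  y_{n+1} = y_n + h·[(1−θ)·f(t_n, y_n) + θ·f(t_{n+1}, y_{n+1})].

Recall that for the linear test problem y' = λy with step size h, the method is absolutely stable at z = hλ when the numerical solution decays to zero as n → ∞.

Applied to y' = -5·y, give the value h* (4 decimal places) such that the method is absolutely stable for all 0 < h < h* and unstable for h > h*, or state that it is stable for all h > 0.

(-6.0000,0); λ=-5 ⇒ h* = (6)/5 = 1.2000.

On y'=λy, z=hλ:
  y_{n+1} = y_n + z·[2/3·y_n + 1/3·y_{n+1}] ⇒ (1 − 1/3z)y_{n+1} = (1 + 2/3z)y_n
  ⇒ R(z) = (1 + 2/3z)/(1 − 1/3z).

Need |R(x)|<1, x<0.
x=-1.78: |R|=0.1172
R=−1: 1+2/3x = −1+1/3x ⇒ -1/3x=2 ⇒ x=2/(-1/3)=-6.0000
Confirm numerically:
  x=-5.598: |R|=0.95324 <1
  x=-3.764: |R|=0.66943 <1
  x=-2.422: |R|=0.34010 <1
  x=-6.527: |R|=1.05532 >1
  x=-6.264: |R|=1.02850 >1
  x=-6.203: |R|=1.02206 >1
Stable set (-6.0000, 0).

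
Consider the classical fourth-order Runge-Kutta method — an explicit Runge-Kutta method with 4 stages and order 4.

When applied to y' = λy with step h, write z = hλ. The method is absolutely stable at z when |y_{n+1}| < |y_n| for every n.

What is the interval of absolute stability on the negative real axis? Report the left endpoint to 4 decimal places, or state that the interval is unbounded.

Set f=λy, z=hλ:
  order 4, 4-stage ⇒ R(z)=1+z+z^2/2+z^3/6+z^4/24
  (e.g. R(-1.68)=0.27284, |R|=0.27284)

Boundary: |R(x)|=1, x<0.
x=-1.68: |R|=0.2728
|R(-2.83)|=1.0695 |R(-2.66)|=0.8270 |R(-1.24)|=0.3095
Bisect:
  x_lo=-3.1834 |R|=1.7859  x_hi=-0.3544 |R|=0.7016
  mid=-1.76891 |R|=0.28107 →hi
  mid=-2.47615 |R|=0.62554 →hi
  mid=-2.82977 |R|=1.06915 →lo
  mid=-2.65296 |R|=0.81813 →hi
  mid=-2.74136 |R|=0.93576 →hi
  mid=-2.78556 |R|=1.00041 →lo
  mid=-2.76346 |R|=0.96758 →hi
  mid=-2.77451 |R|=0.98387 →hi
  mid=-2.78004 |R|=0.99211 →hi
  mid=-2.78280 |R|=0.99625 →hi
  ...
  [-2.78539,-2.78522] ⇒ x*=-2.7853
Stable set (-2.7853, 0).

z∈(-2.7853,0).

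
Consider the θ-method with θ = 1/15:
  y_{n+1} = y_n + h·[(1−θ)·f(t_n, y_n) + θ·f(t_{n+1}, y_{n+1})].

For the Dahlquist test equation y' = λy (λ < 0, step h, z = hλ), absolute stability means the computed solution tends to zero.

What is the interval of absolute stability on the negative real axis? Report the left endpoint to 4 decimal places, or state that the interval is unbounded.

(-2.3077, 0).

Set f=λy, z=hλ:
  y_{n+1} = y_n + z·[14/15·y_n + 1/15·y_{n+1}] ⇒ (1 − 1/15z)y_{n+1} = (1 + 14/15z)y_n
  R(z) = (1 + 14/15z)/(1 − 1/15z).

Solve |R(x)|<1 on ℝ⁻.
x=-1.2: |R|=0.1111
R=−1: 1+14/15x = −1+1/15x ⇒ -13/15x=2 ⇒ x=2/(-13/15)=-2.3077
Confirm numerically:
  x=-2.027: |R|=0.78569 <1
  x=-1.971: |R|=0.74209 <1
  x=-1.630: |R|=0.47023 <1
  x=-1.475: |R|=0.34294 <1
  x=-2.488: |R|=1.13403 >1
  x=-2.472: |R|=1.12225 >1
  x=-2.354: |R|=1.03469 >1
So |R|<1 on (-2.3077, 0).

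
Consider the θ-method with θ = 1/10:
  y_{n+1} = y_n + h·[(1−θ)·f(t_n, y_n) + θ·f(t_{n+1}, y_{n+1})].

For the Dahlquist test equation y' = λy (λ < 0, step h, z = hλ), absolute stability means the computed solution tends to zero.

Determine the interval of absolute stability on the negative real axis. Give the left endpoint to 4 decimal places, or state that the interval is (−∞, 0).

(-2.5000, 0).

Set f=λy, z=hλ:
  y_{n+1} = y_n + z·[9/10·y_n + 1/10·y_{n+1}] ⇒ (1 − 1/10z)y_{n+1} = (1 + 9/10z)y_n
  Hence R(z) = (1 + 9/10z)/(1 − 1/10z).

Need |R(x)|<1, x<0.
x=-1.48: |R|=0.2892
R=−1: 1+9/10x = −1+1/10x ⇒ -4/5x=2 ⇒ x=2/(-4/5)=-2.5000
Confirm numerically:
  x=-2.360: |R|=0.90939 <1
  x=-1.911: |R|=0.60440 <1
  x=-1.888: |R|=0.58816 <1
  x=-1.271: |R|=0.12767 <1
  x=-2.727: |R|=1.14269 >1
  x=-2.681: |R|=1.11419 >1
  x=-2.614: |R|=1.07230 >1
Interval (-2.5000, 0).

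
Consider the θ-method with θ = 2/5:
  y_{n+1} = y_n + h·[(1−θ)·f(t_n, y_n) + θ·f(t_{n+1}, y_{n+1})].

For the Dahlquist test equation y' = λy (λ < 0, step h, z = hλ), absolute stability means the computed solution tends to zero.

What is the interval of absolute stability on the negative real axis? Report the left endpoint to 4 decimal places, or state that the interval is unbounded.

Set f=λy, z=hλ:
  y_{n+1} = y_n + z·[3/5·y_n + 2/5·y_{n+1}] ⇒ (1 − 2/5z)y_{n+1} = (1 + 3/5z)y_n
  ⇒ R(z) = (1 + 3/5z)/(1 − 2/5z).

Solve |R(x)|<1 on ℝ⁻.
x=-0.92: |R|=0.3275
R=−1: 1+3/5x = −1+2/5x ⇒ -1/5x=2 ⇒ x=2/(-1/5)=-10.0000
Confirm numerically:
  x=-8.106: |R|=0.91071 <1
  x=-6.851: |R|=0.83162 <1
  x=-6.115: |R|=0.77452 <1
  x=-4.953: |R|=0.66141 <1
  x=-10.379: |R|=1.01471 >1
  x=-10.049: |R|=1.00195 >1
So |R|<1 on (-10.0000, 0).

(-10.0000, 0).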